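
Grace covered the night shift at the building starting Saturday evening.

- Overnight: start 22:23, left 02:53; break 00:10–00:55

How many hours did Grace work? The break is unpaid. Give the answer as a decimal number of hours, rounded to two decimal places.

3.75 hours

Overnight: 22:23 → midnight = 1 h 37 min; midnight → 02:53 = 2 h 53 min; span 4 h 30 min; less 45 min break → 3 h 45 min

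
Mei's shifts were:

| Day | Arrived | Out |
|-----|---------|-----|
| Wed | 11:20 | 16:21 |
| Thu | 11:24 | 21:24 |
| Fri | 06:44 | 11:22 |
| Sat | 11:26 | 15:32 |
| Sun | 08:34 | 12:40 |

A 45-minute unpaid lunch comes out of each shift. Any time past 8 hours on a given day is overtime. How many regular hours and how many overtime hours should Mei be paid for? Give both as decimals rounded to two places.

Regular 22.85 hours, overtime 1.25 hours

Wed: 11:20–16:21 = 5 h 1 min; less 45 min break → 4 h 16 min
Thu: 11:24–21:24 = 10 h 0 min; less 45 min break → 9 h 15 min
Fri: 06:44–11:22 = 4 h 38 min; less 45 min break → 3 h 53 min
Sat: 11:26–15:32 = 4 h 6 min; less 45 min break → 3 h 21 min
Sun: 08:34–12:40 = 4 h 6 min; less 45 min break → 3 h 21 min
Wed reg 4 h 16 min / OT 0 h 0 min; Thu reg 8 h 0 min / OT 1 h 15 min; Fri reg 3 h 53 min / OT 0 h 0 min; Sat reg 3 h 21 min / OT 0 h 0 min; Sun reg 3 h 21 min / OT 0 h 0 min.
Totals: regular 22 h 51 min, overtime 1 h 15 min.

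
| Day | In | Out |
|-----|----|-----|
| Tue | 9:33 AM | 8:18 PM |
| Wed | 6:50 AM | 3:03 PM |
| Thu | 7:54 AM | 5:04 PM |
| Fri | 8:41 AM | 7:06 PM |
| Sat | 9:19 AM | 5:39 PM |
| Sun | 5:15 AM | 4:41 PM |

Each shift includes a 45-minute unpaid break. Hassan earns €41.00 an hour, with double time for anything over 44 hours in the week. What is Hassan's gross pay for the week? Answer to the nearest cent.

Tue: 9:33 AM–8:18 PM = 10 h 45 min; less 45 min break → 10 h 0 min
Wed: 6:50 AM–3:03 PM = 8 h 13 min; less 45 min break → 7 h 28 min
Thu: 7:54 AM–5:04 PM = 9 h 10 min; less 45 min break → 8 h 25 min
Fri: 8:41 AM–7:06 PM = 10 h 25 min; less 45 min break → 9 h 40 min
Sat: 9:19 AM–5:39 PM = 8 h 20 min; less 45 min break → 7 h 35 min
Sun: 5:15 AM–4:41 PM = 11 h 26 min; less 45 min break → 10 h 41 min
Total worked: 53 h 49 min = 3229 min.
Regular 44 h 0 min = 2640 min at €41.00/h; overtime 9 h 49 min = 589 min at €82.00/h.
Pay = (2640 × €41.00 + 589 × €82.00) ÷ 60 = €2608.97.

€2608.97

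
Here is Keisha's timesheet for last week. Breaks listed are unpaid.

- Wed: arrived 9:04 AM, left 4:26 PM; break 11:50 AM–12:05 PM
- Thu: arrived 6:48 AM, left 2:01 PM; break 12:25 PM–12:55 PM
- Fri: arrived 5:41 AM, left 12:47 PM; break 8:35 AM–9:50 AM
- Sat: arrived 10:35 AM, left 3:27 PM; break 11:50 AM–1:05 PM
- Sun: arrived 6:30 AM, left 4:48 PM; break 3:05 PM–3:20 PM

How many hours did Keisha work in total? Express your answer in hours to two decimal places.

33.35 hours

Wed: 9:04 AM–4:26 PM = 7 h 22 min; less 15 min break → 7 h 7 min
Thu: 6:48 AM–2:01 PM = 7 h 13 min; less 30 min break → 6 h 43 min
Fri: 5:41 AM–12:47 PM = 7 h 6 min; less 75 min break → 5 h 51 min
Sat: 10:35 AM–3:27 PM = 4 h 52 min; less 75 min break → 3 h 37 min
Sun: 6:30 AM–4:48 PM = 10 h 18 min; less 15 min break → 10 h 3 min
Total: 7 h 7 min + 6 h 43 min + 5 h 51 min + 3 h 37 min + 10 h 3 min = 33 h 21 min.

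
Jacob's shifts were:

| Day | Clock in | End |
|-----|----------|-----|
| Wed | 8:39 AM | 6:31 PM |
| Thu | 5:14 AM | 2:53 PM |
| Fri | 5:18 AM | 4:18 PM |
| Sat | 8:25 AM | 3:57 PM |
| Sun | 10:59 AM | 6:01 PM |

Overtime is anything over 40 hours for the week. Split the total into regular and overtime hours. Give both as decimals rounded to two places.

Wed: 8:39 AM–6:31 PM = 9 h 52 min
Thu: 5:14 AM–2:53 PM = 9 h 39 min
Fri: 5:18 AM–4:18 PM = 11 h 0 min
Sat: 8:25 AM–3:57 PM = 7 h 32 min
Sun: 10:59 AM–6:01 PM = 7 h 2 min
Total worked: 45 h 5 min = 45.08 h.
Threshold 40 h → overtime 5 h 5 min, regular 40 h 0 min.

Regular 40.00 hours, overtime 5.08 hours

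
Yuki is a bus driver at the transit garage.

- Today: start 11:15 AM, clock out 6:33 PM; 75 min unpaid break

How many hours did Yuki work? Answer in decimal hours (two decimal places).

Today: 11:15 AM–6:33 PM = 7 h 18 min; less 75 min break → 6 h 3 min

6.05 hours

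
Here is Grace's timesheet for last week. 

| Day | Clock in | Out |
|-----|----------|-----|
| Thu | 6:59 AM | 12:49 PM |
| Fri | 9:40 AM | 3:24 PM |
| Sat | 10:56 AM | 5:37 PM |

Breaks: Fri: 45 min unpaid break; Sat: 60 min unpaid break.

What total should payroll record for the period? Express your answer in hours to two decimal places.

16.50 hours

Thu: 6:59 AM–12:49 PM = 5 h 50 min
Fri: 9:40 AM–3:24 PM = 5 h 44 min; less 45 min break → 4 h 59 min
Sat: 10:56 AM–5:37 PM = 6 h 41 min; less 60 min break → 5 h 41 min
Total: 5 h 50 min + 4 h 59 min + 5 h 41 min = 16 h 30 min.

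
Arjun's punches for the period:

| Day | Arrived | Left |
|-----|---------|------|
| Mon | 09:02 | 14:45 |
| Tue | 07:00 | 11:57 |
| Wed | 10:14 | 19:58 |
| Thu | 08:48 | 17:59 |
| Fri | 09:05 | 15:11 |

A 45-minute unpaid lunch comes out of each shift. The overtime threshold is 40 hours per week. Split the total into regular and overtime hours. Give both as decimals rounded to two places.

Mon: 09:02–14:45 = 5 h 43 min; less 45 min break → 4 h 58 min
Tue: 07:00–11:57 = 4 h 57 min; less 45 min break → 4 h 12 min
Wed: 10:14–19:58 = 9 h 44 min; less 45 min break → 8 h 59 min
Thu: 08:48–17:59 = 9 h 11 min; less 45 min break → 8 h 26 min
Fri: 09:05–15:11 = 6 h 6 min; less 45 min break → 5 h 21 min
Total worked: 31 h 56 min = 31.93 h.
Threshold 40 h → overtime 0 h 0 min, regular 31 h 56 min.

Regular 31.93 hours, overtime 0.00 hours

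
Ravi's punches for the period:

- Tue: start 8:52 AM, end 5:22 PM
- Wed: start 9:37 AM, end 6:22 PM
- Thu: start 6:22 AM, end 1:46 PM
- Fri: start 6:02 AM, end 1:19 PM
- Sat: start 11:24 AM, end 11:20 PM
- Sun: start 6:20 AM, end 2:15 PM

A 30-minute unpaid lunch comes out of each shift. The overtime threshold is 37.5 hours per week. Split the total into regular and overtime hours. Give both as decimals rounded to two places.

Tue: 8:52 AM–5:22 PM = 8 h 30 min; less 30 min break → 8 h 0 min
Wed: 9:37 AM–6:22 PM = 8 h 45 min; less 30 min break → 8 h 15 min
Thu: 6:22 AM–1:46 PM = 7 h 24 min; less 30 min break → 6 h 54 min
Fri: 6:02 AM–1:19 PM = 7 h 17 min; less 30 min break → 6 h 47 min
Sat: 11:24 AM–11:20 PM = 11 h 56 min; less 30 min break → 11 h 26 min
Sun: 6:20 AM–2:15 PM = 7 h 55 min; less 30 min break → 7 h 25 min
Total worked: 48 h 47 min = 48.78 h.
Threshold 37.5 h → overtime 11 h 17 min, regular 37 h 30 min.

Regular 37.50 hours, overtime 11.28 hours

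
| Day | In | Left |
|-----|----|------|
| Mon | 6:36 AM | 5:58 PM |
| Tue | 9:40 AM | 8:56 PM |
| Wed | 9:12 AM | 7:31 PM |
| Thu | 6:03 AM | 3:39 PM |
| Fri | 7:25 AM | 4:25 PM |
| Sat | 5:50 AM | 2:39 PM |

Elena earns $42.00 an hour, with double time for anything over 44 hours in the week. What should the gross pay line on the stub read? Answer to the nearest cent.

Mon: 6:36 AM–5:58 PM = 11 h 22 min
Tue: 9:40 AM–8:56 PM = 11 h 16 min
Wed: 9:12 AM–7:31 PM = 10 h 19 min
Thu: 6:03 AM–3:39 PM = 9 h 36 min
Fri: 7:25 AM–4:25 PM = 9 h 0 min
Sat: 5:50 AM–2:39 PM = 8 h 49 min
Total worked: 60 h 22 min = 3622 min.
Regular 44 h 0 min = 2640 min at $42.00/h; overtime 16 h 22 min = 982 min at $84.00/h.
Pay = (2640 × $42.00 + 982 × $84.00) ÷ 60 = $3222.80.

$3222.80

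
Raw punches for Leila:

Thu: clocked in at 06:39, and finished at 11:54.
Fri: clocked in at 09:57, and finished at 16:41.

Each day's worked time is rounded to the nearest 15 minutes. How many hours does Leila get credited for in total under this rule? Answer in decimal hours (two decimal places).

12.00 hours

Thu: 06:39–11:54 = 5 h 15 min → rounds to 5 h 15 min
Fri: 09:57–16:41 = 6 h 44 min → rounds to 6 h 45 min
Total credited: 12 h 0 min.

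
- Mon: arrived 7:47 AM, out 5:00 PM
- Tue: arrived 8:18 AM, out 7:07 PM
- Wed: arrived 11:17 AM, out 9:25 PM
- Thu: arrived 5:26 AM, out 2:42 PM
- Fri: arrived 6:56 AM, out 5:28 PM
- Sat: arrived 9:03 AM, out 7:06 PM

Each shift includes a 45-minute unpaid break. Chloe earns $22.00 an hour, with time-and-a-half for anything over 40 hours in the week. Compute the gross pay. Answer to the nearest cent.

Mon: 7:47 AM–5:00 PM = 9 h 13 min; less 45 min break → 8 h 28 min
Tue: 8:18 AM–7:07 PM = 10 h 49 min; less 45 min break → 10 h 4 min
Wed: 11:17 AM–9:25 PM = 10 h 8 min; less 45 min break → 9 h 23 min
Thu: 5:26 AM–2:42 PM = 9 h 16 min; less 45 min break → 8 h 31 min
Fri: 6:56 AM–5:28 PM = 10 h 32 min; less 45 min break → 9 h 47 min
Sat: 9:03 AM–7:06 PM = 10 h 3 min; less 45 min break → 9 h 18 min
Total worked: 55 h 31 min = 3331 min.
Regular 40 h 0 min = 2400 min at $22.00/h; overtime 15 h 31 min = 931 min at $33.00/h.
Pay = (2400 × $22.00 + 931 × $33.00) ÷ 60 = $1392.05.

$1392.05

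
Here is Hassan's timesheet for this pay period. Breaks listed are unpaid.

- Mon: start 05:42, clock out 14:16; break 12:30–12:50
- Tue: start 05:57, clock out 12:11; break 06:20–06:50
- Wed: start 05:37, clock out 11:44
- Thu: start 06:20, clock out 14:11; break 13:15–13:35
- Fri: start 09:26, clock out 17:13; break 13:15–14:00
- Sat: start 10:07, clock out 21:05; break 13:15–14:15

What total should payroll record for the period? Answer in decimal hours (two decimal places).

44.60 hours

Mon: 05:42–14:16 = 8 h 34 min; less 20 min break → 8 h 14 min
Tue: 05:57–12:11 = 6 h 14 min; less 30 min break → 5 h 44 min
Wed: 05:37–11:44 = 6 h 7 min
Thu: 06:20–14:11 = 7 h 51 min; less 20 min break → 7 h 31 min
Fri: 09:26–17:13 = 7 h 47 min; less 45 min break → 7 h 2 min
Sat: 10:07–21:05 = 10 h 58 min; less 60 min break → 9 h 58 min
Total: 8 h 14 min + 5 h 44 min + 6 h 7 min + 7 h 31 min + 7 h 2 min + 9 h 58 min = 44 h 36 min.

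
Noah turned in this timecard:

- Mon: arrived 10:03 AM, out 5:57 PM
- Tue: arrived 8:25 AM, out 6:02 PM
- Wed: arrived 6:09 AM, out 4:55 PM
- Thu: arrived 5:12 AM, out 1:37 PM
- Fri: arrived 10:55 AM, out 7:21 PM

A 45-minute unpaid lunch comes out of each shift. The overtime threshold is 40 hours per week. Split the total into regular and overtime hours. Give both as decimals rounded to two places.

Mon: 10:03 AM–5:57 PM = 7 h 54 min; less 45 min break → 7 h 9 min
Tue: 8:25 AM–6:02 PM = 9 h 37 min; less 45 min break → 8 h 52 min
Wed: 6:09 AM–4:55 PM = 10 h 46 min; less 45 min break → 10 h 1 min
Thu: 5:12 AM–1:37 PM = 8 h 25 min; less 45 min break → 7 h 40 min
Fri: 10:55 AM–7:21 PM = 8 h 26 min; less 45 min break → 7 h 41 min
Total worked: 41 h 23 min = 41.38 h.
Threshold 40 h → overtime 1 h 23 min, regular 40 h 0 min.

Regular 40.00 hours, overtime 1.38 hours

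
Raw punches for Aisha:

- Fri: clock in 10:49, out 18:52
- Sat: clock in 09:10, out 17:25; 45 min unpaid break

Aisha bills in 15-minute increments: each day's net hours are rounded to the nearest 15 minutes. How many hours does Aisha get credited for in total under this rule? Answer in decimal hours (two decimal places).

15.50 hours

Fri: 10:49–18:52 = 8 h 3 min → rounds to 8 h 0 min
Sat: 09:10–17:25 = 8 h 15 min − 45 min = 7 h 30 min → rounds to 7 h 30 min
Total credited: 15 h 30 min.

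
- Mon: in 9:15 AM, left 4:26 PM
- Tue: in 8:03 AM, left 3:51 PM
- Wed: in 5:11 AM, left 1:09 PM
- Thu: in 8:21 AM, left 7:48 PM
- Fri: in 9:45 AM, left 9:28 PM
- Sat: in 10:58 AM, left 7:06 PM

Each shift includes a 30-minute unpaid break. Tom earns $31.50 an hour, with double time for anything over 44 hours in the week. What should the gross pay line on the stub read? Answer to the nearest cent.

Mon: 9:15 AM–4:26 PM = 7 h 11 min; less 30 min break → 6 h 41 min
Tue: 8:03 AM–3:51 PM = 7 h 48 min; less 30 min break → 7 h 18 min
Wed: 5:11 AM–1:09 PM = 7 h 58 min; less 30 min break → 7 h 28 min
Thu: 8:21 AM–7:48 PM = 11 h 27 min; less 30 min break → 10 h 57 min
Fri: 9:45 AM–9:28 PM = 11 h 43 min; less 30 min break → 11 h 13 min
Sat: 10:58 AM–7:06 PM = 8 h 8 min; less 30 min break → 7 h 38 min
Total worked: 51 h 15 min = 3075 min.
Regular 44 h 0 min = 2640 min at $31.50/h; overtime 7 h 15 min = 435 min at $63.00/h.
Pay = (2640 × $31.50 + 435 × $63.00) ÷ 60 = $1842.75.

$1842.75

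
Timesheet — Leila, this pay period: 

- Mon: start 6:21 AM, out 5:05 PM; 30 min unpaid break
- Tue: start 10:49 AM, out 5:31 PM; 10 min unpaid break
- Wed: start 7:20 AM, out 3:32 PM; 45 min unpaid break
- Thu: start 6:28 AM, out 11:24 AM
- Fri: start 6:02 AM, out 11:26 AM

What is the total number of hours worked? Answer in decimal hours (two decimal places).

34.55 hours

Mon: 6:21 AM–5:05 PM = 10 h 44 min; less 30 min break → 10 h 14 min
Tue: 10:49 AM–5:31 PM = 6 h 42 min; less 10 min break → 6 h 32 min
Wed: 7:20 AM–3:32 PM = 8 h 12 min; less 45 min break → 7 h 27 min
Thu: 6:28 AM–11:24 AM = 4 h 56 min
Fri: 6:02 AM–11:26 AM = 5 h 24 min
Total: 10 h 14 min + 6 h 32 min + 7 h 27 min + 4 h 56 min + 5 h 24 min = 34 h 33 min.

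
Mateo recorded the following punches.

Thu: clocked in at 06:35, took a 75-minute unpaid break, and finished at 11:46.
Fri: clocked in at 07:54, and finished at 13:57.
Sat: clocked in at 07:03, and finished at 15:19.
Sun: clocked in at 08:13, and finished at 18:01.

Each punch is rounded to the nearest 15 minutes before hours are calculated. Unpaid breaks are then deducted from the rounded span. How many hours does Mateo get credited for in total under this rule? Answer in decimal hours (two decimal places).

Thu: in 06:35→06:30, out 11:46→11:45; 5 h 15 min − 75 min = 4 h 0 min
Fri: in 07:54→08:00, out 13:57→14:00; 6 h 0 min
Sat: in 07:03→07:00, out 15:19→15:15; 8 h 15 min
Sun: in 08:13→08:15, out 18:01→18:00; 9 h 45 min
Total credited: 28 h 0 min.

28.00 hours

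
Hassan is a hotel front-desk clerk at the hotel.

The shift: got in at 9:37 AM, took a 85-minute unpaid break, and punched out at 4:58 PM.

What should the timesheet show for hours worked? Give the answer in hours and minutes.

5 h 56 min

The shift: 9:37 AM–4:58 PM = 7 h 21 min; less 85 min break → 5 h 56 min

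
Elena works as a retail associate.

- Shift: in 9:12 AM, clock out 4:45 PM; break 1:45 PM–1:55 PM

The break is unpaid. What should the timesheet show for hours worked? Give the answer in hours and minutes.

Shift: 9:12 AM–4:45 PM = 7 h 33 min; less 10 min break → 7 h 23 min

7 h 23 min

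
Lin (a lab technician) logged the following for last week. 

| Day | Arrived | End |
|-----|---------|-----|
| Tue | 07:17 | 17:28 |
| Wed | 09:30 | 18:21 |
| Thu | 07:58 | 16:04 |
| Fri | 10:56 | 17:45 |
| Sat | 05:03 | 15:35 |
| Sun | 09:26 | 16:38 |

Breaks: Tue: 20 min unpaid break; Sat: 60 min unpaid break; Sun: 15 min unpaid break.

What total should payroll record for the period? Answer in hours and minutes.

50 h 6 min

Tue: 07:17–17:28 = 10 h 11 min; less 20 min break → 9 h 51 min
Wed: 09:30–18:21 = 8 h 51 min
Thu: 07:58–16:04 = 8 h 6 min
Fri: 10:56–17:45 = 6 h 49 min
Sat: 05:03–15:35 = 10 h 32 min; less 60 min break → 9 h 32 min
Sun: 09:26–16:38 = 7 h 12 min; less 15 min break → 6 h 57 min
Total: 9 h 51 min + 8 h 51 min + 8 h 6 min + 6 h 49 min + 9 h 32 min + 6 h 57 min = 50 h 6 min.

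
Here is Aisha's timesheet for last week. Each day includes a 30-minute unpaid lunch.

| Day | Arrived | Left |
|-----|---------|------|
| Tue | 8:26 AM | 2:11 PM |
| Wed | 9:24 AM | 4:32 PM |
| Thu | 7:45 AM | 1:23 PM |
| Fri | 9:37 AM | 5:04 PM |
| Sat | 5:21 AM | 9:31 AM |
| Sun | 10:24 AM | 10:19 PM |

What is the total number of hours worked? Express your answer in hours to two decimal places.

39.05 hours

Tue: 8:26 AM–2:11 PM = 5 h 45 min; less 30 min break → 5 h 15 min
Wed: 9:24 AM–4:32 PM = 7 h 8 min; less 30 min break → 6 h 38 min
Thu: 7:45 AM–1:23 PM = 5 h 38 min; less 30 min break → 5 h 8 min
Fri: 9:37 AM–5:04 PM = 7 h 27 min; less 30 min break → 6 h 57 min
Sat: 5:21 AM–9:31 AM = 4 h 10 min; less 30 min break → 3 h 40 min
Sun: 10:24 AM–10:19 PM = 11 h 55 min; less 30 min break → 11 h 25 min
Total: 5 h 15 min + 6 h 38 min + 5 h 8 min + 6 h 57 min + 3 h 40 min + 11 h 25 min = 39 h 3 min.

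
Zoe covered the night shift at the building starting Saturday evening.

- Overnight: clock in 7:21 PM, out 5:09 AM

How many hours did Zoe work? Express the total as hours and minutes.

9 h 48 min

Overnight: 7:21 PM → midnight = 4 h 39 min; midnight → 5:09 AM = 5 h 9 min; span 9 h 48 min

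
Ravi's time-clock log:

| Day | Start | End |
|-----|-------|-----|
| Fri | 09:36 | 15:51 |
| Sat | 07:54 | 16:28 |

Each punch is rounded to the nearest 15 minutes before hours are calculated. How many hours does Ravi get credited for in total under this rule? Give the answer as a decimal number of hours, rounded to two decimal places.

Fri: in 09:36→09:30, out 15:51→15:45; 6 h 15 min
Sat: in 07:54→08:00, out 16:28→16:30; 8 h 30 min
Total credited: 14 h 45 min.

14.75 hours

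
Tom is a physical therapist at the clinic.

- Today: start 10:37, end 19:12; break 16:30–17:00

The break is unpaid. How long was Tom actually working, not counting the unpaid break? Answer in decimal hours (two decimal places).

8.08 hours

Today: 10:37–19:12 = 8 h 35 min; less 30 min break → 8 h 5 min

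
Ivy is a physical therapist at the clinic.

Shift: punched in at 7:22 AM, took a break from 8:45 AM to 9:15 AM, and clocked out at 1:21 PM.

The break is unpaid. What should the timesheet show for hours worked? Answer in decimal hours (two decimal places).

5.48 hours

Shift: 7:22 AM–1:21 PM = 5 h 59 min; less 30 min break → 5 h 29 min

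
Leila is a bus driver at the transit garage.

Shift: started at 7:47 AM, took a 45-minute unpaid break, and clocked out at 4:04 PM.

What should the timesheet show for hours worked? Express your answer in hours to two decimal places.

7.53 hours

Shift: 7:47 AM–4:04 PM = 8 h 17 min; less 45 min break → 7 h 32 min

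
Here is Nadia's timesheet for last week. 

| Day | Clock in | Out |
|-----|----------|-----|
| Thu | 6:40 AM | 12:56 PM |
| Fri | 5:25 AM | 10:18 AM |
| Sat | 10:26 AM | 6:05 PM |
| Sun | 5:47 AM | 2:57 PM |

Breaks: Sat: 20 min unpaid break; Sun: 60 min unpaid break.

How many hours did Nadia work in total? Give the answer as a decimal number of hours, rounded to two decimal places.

Thu: 6:40 AM–12:56 PM = 6 h 16 min
Fri: 5:25 AM–10:18 AM = 4 h 53 min
Sat: 10:26 AM–6:05 PM = 7 h 39 min; less 20 min break → 7 h 19 min
Sun: 5:47 AM–2:57 PM = 9 h 10 min; less 60 min break → 8 h 10 min
Total: 6 h 16 min + 4 h 53 min + 7 h 19 min + 8 h 10 min = 26 h 38 min.

26.63 hours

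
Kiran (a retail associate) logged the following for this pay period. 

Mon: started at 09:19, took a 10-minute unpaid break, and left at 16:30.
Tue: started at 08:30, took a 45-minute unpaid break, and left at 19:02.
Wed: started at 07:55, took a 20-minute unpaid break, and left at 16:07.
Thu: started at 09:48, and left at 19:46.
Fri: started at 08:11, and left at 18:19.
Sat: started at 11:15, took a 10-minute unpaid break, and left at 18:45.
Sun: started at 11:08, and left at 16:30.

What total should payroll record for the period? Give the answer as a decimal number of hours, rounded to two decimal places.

Mon: 09:19–16:30 = 7 h 11 min; less 10 min break → 7 h 1 min
Tue: 08:30–19:02 = 10 h 32 min; less 45 min break → 9 h 47 min
Wed: 07:55–16:07 = 8 h 12 min; less 20 min break → 7 h 52 min
Thu: 09:48–19:46 = 9 h 58 min
Fri: 08:11–18:19 = 10 h 8 min
Sat: 11:15–18:45 = 7 h 30 min; less 10 min break → 7 h 20 min
Sun: 11:08–16:30 = 5 h 22 min
Total: 7 h 1 min + 9 h 47 min + 7 h 52 min + 9 h 58 min + 10 h 8 min + 7 h 20 min + 5 h 22 min = 57 h 28 min.

57.47 hours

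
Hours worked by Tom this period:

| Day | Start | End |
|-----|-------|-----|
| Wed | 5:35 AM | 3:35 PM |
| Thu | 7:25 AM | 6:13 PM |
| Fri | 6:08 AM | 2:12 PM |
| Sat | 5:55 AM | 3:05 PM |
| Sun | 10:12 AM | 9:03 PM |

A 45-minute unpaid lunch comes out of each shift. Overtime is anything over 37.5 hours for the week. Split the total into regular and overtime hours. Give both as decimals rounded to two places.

Regular 37.50 hours, overtime 7.63 hours

Wed: 5:35 AM–3:35 PM = 10 h 0 min; less 45 min break → 9 h 15 min
Thu: 7:25 AM–6:13 PM = 10 h 48 min; less 45 min break → 10 h 3 min
Fri: 6:08 AM–2:12 PM = 8 h 4 min; less 45 min break → 7 h 19 min
Sat: 5:55 AM–3:05 PM = 9 h 10 min; less 45 min break → 8 h 25 min
Sun: 10:12 AM–9:03 PM = 10 h 51 min; less 45 min break → 10 h 6 min
Total worked: 45 h 8 min = 45.13 h.
Threshold 37.5 h → overtime 7 h 38 min, regular 37 h 30 min.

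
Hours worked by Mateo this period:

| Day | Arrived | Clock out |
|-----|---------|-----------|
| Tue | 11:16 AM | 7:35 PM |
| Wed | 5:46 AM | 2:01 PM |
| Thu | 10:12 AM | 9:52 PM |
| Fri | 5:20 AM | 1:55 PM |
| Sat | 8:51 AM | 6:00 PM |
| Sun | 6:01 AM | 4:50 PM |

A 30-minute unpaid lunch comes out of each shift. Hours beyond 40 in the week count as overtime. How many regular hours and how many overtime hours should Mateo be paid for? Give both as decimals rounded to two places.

Tue: 11:16 AM–7:35 PM = 8 h 19 min; less 30 min break → 7 h 49 min
Wed: 5:46 AM–2:01 PM = 8 h 15 min; less 30 min break → 7 h 45 min
Thu: 10:12 AM–9:52 PM = 11 h 40 min; less 30 min break → 11 h 10 min
Fri: 5:20 AM–1:55 PM = 8 h 35 min; less 30 min break → 8 h 5 min
Sat: 8:51 AM–6:00 PM = 9 h 9 min; less 30 min break → 8 h 39 min
Sun: 6:01 AM–4:50 PM = 10 h 49 min; less 30 min break → 10 h 19 min
Total worked: 53 h 47 min = 53.78 h.
Threshold 40 h → overtime 13 h 47 min, regular 40 h 0 min.

Regular 40.00 hours, overtime 13.78 hours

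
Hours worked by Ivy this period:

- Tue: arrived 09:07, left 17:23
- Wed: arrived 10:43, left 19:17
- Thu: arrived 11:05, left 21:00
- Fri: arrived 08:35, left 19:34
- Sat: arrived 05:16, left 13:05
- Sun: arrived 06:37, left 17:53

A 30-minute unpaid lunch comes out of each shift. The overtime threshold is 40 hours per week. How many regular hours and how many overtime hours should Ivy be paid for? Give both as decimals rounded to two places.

Tue: 09:07–17:23 = 8 h 16 min; less 30 min break → 7 h 46 min
Wed: 10:43–19:17 = 8 h 34 min; less 30 min break → 8 h 4 min
Thu: 11:05–21:00 = 9 h 55 min; less 30 min break → 9 h 25 min
Fri: 08:35–19:34 = 10 h 59 min; less 30 min break → 10 h 29 min
Sat: 05:16–13:05 = 7 h 49 min; less 30 min break → 7 h 19 min
Sun: 06:37–17:53 = 11 h 16 min; less 30 min break → 10 h 46 min
Total worked: 53 h 49 min = 53.82 h.
Threshold 40 h → overtime 13 h 49 min, regular 40 h 0 min.

Regular 40.00 hours, overtime 13.82 hours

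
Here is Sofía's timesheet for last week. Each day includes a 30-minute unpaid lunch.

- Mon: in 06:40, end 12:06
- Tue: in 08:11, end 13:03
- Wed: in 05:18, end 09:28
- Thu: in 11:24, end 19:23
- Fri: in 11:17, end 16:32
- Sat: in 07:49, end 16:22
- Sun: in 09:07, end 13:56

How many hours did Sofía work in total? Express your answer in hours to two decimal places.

Mon: 06:40–12:06 = 5 h 26 min; less 30 min break → 4 h 56 min
Tue: 08:11–13:03 = 4 h 52 min; less 30 min break → 4 h 22 min
Wed: 05:18–09:28 = 4 h 10 min; less 30 min break → 3 h 40 min
Thu: 11:24–19:23 = 7 h 59 min; less 30 min break → 7 h 29 min
Fri: 11:17–16:32 = 5 h 15 min; less 30 min break → 4 h 45 min
Sat: 07:49–16:22 = 8 h 33 min; less 30 min break → 8 h 3 min
Sun: 09:07–13:56 = 4 h 49 min; less 30 min break → 4 h 19 min
Total: 4 h 56 min + 4 h 22 min + 3 h 40 min + 7 h 29 min + 4 h 45 min + 8 h 3 min + 4 h 19 min = 37 h 34 min.

37.57 hours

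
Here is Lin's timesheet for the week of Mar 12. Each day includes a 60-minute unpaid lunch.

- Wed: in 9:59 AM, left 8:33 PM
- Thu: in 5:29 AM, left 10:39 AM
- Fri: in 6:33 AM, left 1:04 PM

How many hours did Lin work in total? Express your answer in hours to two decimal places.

19.25 hours

Wed: 9:59 AM–8:33 PM = 10 h 34 min; less 60 min break → 9 h 34 min
Thu: 5:29 AM–10:39 AM = 5 h 10 min; less 60 min break → 4 h 10 min
Fri: 6:33 AM–1:04 PM = 6 h 31 min; less 60 min break → 5 h 31 min
Total: 9 h 34 min + 4 h 10 min + 5 h 31 min = 19 h 15 min.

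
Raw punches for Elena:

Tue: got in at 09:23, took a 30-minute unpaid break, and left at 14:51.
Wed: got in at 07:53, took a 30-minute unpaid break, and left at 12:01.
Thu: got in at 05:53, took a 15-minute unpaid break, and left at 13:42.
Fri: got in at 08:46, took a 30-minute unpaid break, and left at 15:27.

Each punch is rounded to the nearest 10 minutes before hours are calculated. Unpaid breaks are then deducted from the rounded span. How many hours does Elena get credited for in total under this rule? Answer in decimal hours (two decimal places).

Tue: in 09:23→09:20, out 14:51→14:50; 5 h 30 min − 30 min = 5 h 0 min
Wed: in 07:53→07:50, out 12:01→12:00; 4 h 10 min − 30 min = 3 h 40 min
Thu: in 05:53→05:50, out 13:42→13:40; 7 h 50 min − 15 min = 7 h 35 min
Fri: in 08:46→08:50, out 15:27→15:30; 6 h 40 min − 30 min = 6 h 10 min
Total credited: 22 h 25 min.

22.42 hours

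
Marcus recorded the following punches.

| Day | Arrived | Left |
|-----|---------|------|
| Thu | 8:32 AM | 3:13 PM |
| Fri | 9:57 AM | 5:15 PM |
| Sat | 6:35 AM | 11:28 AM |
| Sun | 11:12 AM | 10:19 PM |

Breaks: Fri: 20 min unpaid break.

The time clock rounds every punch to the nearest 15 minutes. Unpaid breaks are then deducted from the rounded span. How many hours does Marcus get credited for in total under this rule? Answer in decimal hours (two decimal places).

Thu: in 8:32 AM→8:30 AM, out 3:13 PM→3:15 PM; 6 h 45 min
Fri: in 9:57 AM→10:00 AM, out 5:15 PM→5:15 PM; 7 h 15 min − 20 min = 6 h 55 min
Sat: in 6:35 AM→6:30 AM, out 11:28 AM→11:30 AM; 5 h 0 min
Sun: in 11:12 AM→11:15 AM, out 10:19 PM→10:15 PM; 11 h 0 min
Total credited: 29 h 40 min.

29.67 hours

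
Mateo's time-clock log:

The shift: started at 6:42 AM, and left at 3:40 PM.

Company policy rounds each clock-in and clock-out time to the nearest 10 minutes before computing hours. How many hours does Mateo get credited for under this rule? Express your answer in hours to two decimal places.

9.00 hours

The shift: in 6:42 AM→6:40 AM, out 3:40 PM→3:40 PM; 9 h 0 min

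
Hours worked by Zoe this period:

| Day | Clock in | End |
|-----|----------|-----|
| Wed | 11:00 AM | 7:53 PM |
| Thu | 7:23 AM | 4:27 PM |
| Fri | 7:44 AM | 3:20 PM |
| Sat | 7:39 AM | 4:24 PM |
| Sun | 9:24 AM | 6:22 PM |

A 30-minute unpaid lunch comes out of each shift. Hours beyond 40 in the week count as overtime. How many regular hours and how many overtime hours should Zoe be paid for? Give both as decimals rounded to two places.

Wed: 11:00 AM–7:53 PM = 8 h 53 min; less 30 min break → 8 h 23 min
Thu: 7:23 AM–4:27 PM = 9 h 4 min; less 30 min break → 8 h 34 min
Fri: 7:44 AM–3:20 PM = 7 h 36 min; less 30 min break → 7 h 6 min
Sat: 7:39 AM–4:24 PM = 8 h 45 min; less 30 min break → 8 h 15 min
Sun: 9:24 AM–6:22 PM = 8 h 58 min; less 30 min break → 8 h 28 min
Total worked: 40 h 46 min = 40.77 h.
Threshold 40 h → overtime 0 h 46 min, regular 40 h 0 min.

Regular 40.00 hours, overtime 0.77 hours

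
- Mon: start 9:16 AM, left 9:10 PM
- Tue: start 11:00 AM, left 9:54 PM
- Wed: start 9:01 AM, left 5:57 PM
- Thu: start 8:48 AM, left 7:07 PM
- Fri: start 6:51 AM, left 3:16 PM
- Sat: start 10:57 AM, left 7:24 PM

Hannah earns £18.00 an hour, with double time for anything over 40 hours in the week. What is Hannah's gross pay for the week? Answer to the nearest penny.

£1401.00

Mon: 9:16 AM–9:10 PM = 11 h 54 min
Tue: 11:00 AM–9:54 PM = 10 h 54 min
Wed: 9:01 AM–5:57 PM = 8 h 56 min
Thu: 8:48 AM–7:07 PM = 10 h 19 min
Fri: 6:51 AM–3:16 PM = 8 h 25 min
Sat: 10:57 AM–7:24 PM = 8 h 27 min
Total worked: 58 h 55 min = 3535 min.
Regular 40 h 0 min = 2400 min at £18.00/h; overtime 18 h 55 min = 1135 min at £36.00/h.
Pay = (2400 × £18.00 + 1135 × £36.00) ÷ 60 = £1401.00.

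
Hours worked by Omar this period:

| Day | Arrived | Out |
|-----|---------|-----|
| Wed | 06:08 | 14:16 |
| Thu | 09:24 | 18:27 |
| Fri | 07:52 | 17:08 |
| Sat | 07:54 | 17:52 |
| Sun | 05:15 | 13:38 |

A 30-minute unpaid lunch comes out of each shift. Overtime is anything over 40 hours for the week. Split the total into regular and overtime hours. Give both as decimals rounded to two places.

Wed: 06:08–14:16 = 8 h 8 min; less 30 min break → 7 h 38 min
Thu: 09:24–18:27 = 9 h 3 min; less 30 min break → 8 h 33 min
Fri: 07:52–17:08 = 9 h 16 min; less 30 min break → 8 h 46 min
Sat: 07:54–17:52 = 9 h 58 min; less 30 min break → 9 h 28 min
Sun: 05:15–13:38 = 8 h 23 min; less 30 min break → 7 h 53 min
Total worked: 42 h 18 min = 42.30 h.
Threshold 40 h → overtime 2 h 18 min, regular 40 h 0 min.

Regular 40.00 hours, overtime 2.30 hours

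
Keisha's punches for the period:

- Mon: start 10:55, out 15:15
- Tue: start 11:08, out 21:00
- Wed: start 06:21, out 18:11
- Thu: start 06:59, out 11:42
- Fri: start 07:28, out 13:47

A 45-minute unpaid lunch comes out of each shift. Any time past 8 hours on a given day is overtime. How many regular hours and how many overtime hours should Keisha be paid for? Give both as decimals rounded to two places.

Regular 29.12 hours, overtime 4.20 hours

Mon: 10:55–15:15 = 4 h 20 min; less 45 min break → 3 h 35 min
Tue: 11:08–21:00 = 9 h 52 min; less 45 min break → 9 h 7 min
Wed: 06:21–18:11 = 11 h 50 min; less 45 min break → 11 h 5 min
Thu: 06:59–11:42 = 4 h 43 min; less 45 min break → 3 h 58 min
Fri: 07:28–13:47 = 6 h 19 min; less 45 min break → 5 h 34 min
Mon reg 3 h 35 min / OT 0 h 0 min; Tue reg 8 h 0 min / OT 1 h 7 min; Wed reg 8 h 0 min / OT 3 h 5 min; Thu reg 3 h 58 min / OT 0 h 0 min; Fri reg 5 h 34 min / OT 0 h 0 min.
Totals: regular 29 h 7 min, overtime 4 h 12 min.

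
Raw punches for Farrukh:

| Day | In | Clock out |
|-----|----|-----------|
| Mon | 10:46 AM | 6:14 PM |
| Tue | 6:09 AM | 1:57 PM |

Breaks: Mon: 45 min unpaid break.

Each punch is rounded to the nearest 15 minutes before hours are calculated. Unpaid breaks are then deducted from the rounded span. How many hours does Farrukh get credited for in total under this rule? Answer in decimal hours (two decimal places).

Mon: in 10:46 AM→10:45 AM, out 6:14 PM→6:15 PM; 7 h 30 min − 45 min = 6 h 45 min
Tue: in 6:09 AM→6:15 AM, out 1:57 PM→2:00 PM; 7 h 45 min
Total credited: 14 h 30 min.

14.50 hours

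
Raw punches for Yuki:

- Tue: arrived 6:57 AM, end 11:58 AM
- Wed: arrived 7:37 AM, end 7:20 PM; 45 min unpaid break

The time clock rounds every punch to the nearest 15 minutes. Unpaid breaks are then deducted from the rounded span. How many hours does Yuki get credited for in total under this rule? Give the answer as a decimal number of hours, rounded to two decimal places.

16.00 hours

Tue: in 6:57 AM→7:00 AM, out 11:58 AM→12:00 PM; 5 h 0 min
Wed: in 7:37 AM→7:30 AM, out 7:20 PM→7:15 PM; 11 h 45 min − 45 min = 11 h 0 min
Total credited: 16 h 0 min.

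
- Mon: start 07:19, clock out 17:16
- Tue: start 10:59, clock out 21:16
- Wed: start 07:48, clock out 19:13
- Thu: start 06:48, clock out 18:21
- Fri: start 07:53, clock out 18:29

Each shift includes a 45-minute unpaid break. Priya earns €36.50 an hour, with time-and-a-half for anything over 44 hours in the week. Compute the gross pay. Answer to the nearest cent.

€1937.24

Mon: 07:19–17:16 = 9 h 57 min; less 45 min break → 9 h 12 min
Tue: 10:59–21:16 = 10 h 17 min; less 45 min break → 9 h 32 min
Wed: 07:48–19:13 = 11 h 25 min; less 45 min break → 10 h 40 min
Thu: 06:48–18:21 = 11 h 33 min; less 45 min break → 10 h 48 min
Fri: 07:53–18:29 = 10 h 36 min; less 45 min break → 9 h 51 min
Total worked: 50 h 3 min = 3003 min.
Regular 44 h 0 min = 2640 min at €36.50/h; overtime 6 h 3 min = 363 min at €54.75/h.
Pay = (2640 × €36.50 + 363 × €54.75) ÷ 60 = €1937.24.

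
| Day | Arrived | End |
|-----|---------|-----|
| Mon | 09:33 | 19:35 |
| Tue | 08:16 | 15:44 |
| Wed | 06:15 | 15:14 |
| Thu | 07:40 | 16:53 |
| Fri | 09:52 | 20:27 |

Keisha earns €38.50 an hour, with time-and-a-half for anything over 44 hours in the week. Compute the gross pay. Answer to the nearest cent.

€1825.86

Mon: 09:33–19:35 = 10 h 2 min
Tue: 08:16–15:44 = 7 h 28 min
Wed: 06:15–15:14 = 8 h 59 min
Thu: 07:40–16:53 = 9 h 13 min
Fri: 09:52–20:27 = 10 h 35 min
Total worked: 46 h 17 min = 2777 min.
Regular 44 h 0 min = 2640 min at €38.50/h; overtime 2 h 17 min = 137 min at €57.75/h.
Pay = (2640 × €38.50 + 137 × €57.75) ÷ 60 = €1825.86.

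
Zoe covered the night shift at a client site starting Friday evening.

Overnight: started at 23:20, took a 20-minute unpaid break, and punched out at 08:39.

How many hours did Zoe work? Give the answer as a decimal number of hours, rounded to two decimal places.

Overnight: 23:20 → midnight = 0 h 40 min; midnight → 08:39 = 8 h 39 min; span 9 h 19 min; less 20 min break → 8 h 59 min

8.98 hours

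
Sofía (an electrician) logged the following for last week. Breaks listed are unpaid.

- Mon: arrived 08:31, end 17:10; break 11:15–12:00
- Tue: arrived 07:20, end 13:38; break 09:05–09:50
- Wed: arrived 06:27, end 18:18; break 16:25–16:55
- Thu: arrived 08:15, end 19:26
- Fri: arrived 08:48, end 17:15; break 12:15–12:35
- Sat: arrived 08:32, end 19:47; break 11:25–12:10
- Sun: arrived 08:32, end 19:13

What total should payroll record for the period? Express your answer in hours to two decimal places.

65.28 hours

Mon: 08:31–17:10 = 8 h 39 min; less 45 min break → 7 h 54 min
Tue: 07:20–13:38 = 6 h 18 min; less 45 min break → 5 h 33 min
Wed: 06:27–18:18 = 11 h 51 min; less 30 min break → 11 h 21 min
Thu: 08:15–19:26 = 11 h 11 min
Fri: 08:48–17:15 = 8 h 27 min; less 20 min break → 8 h 7 min
Sat: 08:32–19:47 = 11 h 15 min; less 45 min break → 10 h 30 min
Sun: 08:32–19:13 = 10 h 41 min
Total: 7 h 54 min + 5 h 33 min + 11 h 21 min + 11 h 11 min + 8 h 7 min + 10 h 30 min + 10 h 41 min = 65 h 17 min.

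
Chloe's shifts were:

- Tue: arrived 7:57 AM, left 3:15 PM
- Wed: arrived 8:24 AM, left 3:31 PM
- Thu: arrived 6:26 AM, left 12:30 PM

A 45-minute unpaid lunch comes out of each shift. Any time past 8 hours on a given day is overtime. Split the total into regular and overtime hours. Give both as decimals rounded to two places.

Regular 18.23 hours, overtime 0.00 hours

Tue: 7:57 AM–3:15 PM = 7 h 18 min; less 45 min break → 6 h 33 min
Wed: 8:24 AM–3:31 PM = 7 h 7 min; less 45 min break → 6 h 22 min
Thu: 6:26 AM–12:30 PM = 6 h 4 min; less 45 min break → 5 h 19 min
Tue reg 6 h 33 min / OT 0 h 0 min; Wed reg 6 h 22 min / OT 0 h 0 min; Thu reg 5 h 19 min / OT 0 h 0 min.
Totals: regular 18 h 14 min, overtime 0 h 0 min.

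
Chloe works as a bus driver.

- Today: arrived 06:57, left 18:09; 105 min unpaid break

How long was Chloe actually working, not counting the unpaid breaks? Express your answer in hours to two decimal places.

Today: 06:57–18:09 = 11 h 12 min; less 105 min break → 9 h 27 min

9.45 hours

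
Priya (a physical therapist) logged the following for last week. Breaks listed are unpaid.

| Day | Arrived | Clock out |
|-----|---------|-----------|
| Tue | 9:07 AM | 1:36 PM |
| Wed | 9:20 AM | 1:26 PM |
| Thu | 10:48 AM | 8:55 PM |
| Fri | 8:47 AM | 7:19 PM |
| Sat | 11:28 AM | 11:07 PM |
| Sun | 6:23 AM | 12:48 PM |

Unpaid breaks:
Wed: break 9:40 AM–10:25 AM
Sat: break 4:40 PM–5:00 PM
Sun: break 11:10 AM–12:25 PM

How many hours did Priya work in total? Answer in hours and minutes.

44 h 58 min

Tue: 9:07 AM–1:36 PM = 4 h 29 min
Wed: 9:20 AM–1:26 PM = 4 h 6 min; less 45 min break → 3 h 21 min
Thu: 10:48 AM–8:55 PM = 10 h 7 min
Fri: 8:47 AM–7:19 PM = 10 h 32 min
Sat: 11:28 AM–11:07 PM = 11 h 39 min; less 20 min break → 11 h 19 min
Sun: 6:23 AM–12:48 PM = 6 h 25 min; less 75 min break → 5 h 10 min
Total: 4 h 29 min + 3 h 21 min + 10 h 7 min + 10 h 32 min + 11 h 19 min + 5 h 10 min = 44 h 58 min.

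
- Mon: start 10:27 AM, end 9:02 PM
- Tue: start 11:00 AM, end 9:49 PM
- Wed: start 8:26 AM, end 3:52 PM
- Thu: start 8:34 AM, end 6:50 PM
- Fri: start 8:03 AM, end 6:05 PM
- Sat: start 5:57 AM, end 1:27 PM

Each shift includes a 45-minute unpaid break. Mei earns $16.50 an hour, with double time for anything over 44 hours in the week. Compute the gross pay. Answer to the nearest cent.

Mon: 10:27 AM–9:02 PM = 10 h 35 min; less 45 min break → 9 h 50 min
Tue: 11:00 AM–9:49 PM = 10 h 49 min; less 45 min break → 10 h 4 min
Wed: 8:26 AM–3:52 PM = 7 h 26 min; less 45 min break → 6 h 41 min
Thu: 8:34 AM–6:50 PM = 10 h 16 min; less 45 min break → 9 h 31 min
Fri: 8:03 AM–6:05 PM = 10 h 2 min; less 45 min break → 9 h 17 min
Sat: 5:57 AM–1:27 PM = 7 h 30 min; less 45 min break → 6 h 45 min
Total worked: 52 h 8 min = 3128 min.
Regular 44 h 0 min = 2640 min at $16.50/h; overtime 8 h 8 min = 488 min at $33.00/h.
Pay = (2640 × $16.50 + 488 × $33.00) ÷ 60 = $994.40.

$994.40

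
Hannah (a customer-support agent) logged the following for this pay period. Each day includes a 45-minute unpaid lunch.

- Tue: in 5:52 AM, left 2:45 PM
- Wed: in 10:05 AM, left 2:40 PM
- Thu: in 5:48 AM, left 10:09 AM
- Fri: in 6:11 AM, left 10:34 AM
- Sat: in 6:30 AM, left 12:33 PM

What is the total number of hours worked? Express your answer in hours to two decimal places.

24.50 hours

Tue: 5:52 AM–2:45 PM = 8 h 53 min; less 45 min break → 8 h 8 min
Wed: 10:05 AM–2:40 PM = 4 h 35 min; less 45 min break → 3 h 50 min
Thu: 5:48 AM–10:09 AM = 4 h 21 min; less 45 min break → 3 h 36 min
Fri: 6:11 AM–10:34 AM = 4 h 23 min; less 45 min break → 3 h 38 min
Sat: 6:30 AM–12:33 PM = 6 h 3 min; less 45 min break → 5 h 18 min
Total: 8 h 8 min + 3 h 50 min + 3 h 36 min + 3 h 38 min + 5 h 18 min = 24 h 30 min.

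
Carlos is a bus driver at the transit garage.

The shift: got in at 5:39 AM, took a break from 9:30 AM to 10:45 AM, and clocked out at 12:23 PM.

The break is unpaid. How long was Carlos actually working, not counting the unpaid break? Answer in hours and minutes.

5 h 29 min

The shift: 5:39 AM–12:23 PM = 6 h 44 min; less 75 min break → 5 h 29 min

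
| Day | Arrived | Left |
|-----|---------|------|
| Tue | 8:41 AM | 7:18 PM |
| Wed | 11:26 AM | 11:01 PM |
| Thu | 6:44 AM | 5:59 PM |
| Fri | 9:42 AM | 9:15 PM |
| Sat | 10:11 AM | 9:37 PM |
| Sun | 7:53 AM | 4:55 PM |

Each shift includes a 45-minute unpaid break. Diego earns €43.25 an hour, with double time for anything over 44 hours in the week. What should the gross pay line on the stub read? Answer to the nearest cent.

Tue: 8:41 AM–7:18 PM = 10 h 37 min; less 45 min break → 9 h 52 min
Wed: 11:26 AM–11:01 PM = 11 h 35 min; less 45 min break → 10 h 50 min
Thu: 6:44 AM–5:59 PM = 11 h 15 min; less 45 min break → 10 h 30 min
Fri: 9:42 AM–9:15 PM = 11 h 33 min; less 45 min break → 10 h 48 min
Sat: 10:11 AM–9:37 PM = 11 h 26 min; less 45 min break → 10 h 41 min
Sun: 7:53 AM–4:55 PM = 9 h 2 min; less 45 min break → 8 h 17 min
Total worked: 60 h 58 min = 3658 min.
Regular 44 h 0 min = 2640 min at €43.25/h; overtime 16 h 58 min = 1018 min at €86.50/h.
Pay = (2640 × €43.25 + 1018 × €86.50) ÷ 60 = €3370.62.

€3370.62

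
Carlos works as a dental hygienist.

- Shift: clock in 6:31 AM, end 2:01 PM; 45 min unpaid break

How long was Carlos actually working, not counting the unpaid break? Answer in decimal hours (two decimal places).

Shift: 6:31 AM–2:01 PM = 7 h 30 min; less 45 min break → 6 h 45 min

6.75 hours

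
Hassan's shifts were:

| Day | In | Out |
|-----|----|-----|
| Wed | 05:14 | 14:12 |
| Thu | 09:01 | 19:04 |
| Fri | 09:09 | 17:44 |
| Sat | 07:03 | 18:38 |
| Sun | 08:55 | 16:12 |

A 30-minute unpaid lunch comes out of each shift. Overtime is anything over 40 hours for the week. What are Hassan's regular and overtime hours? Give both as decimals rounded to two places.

Wed: 05:14–14:12 = 8 h 58 min; less 30 min break → 8 h 28 min
Thu: 09:01–19:04 = 10 h 3 min; less 30 min break → 9 h 33 min
Fri: 09:09–17:44 = 8 h 35 min; less 30 min break → 8 h 5 min
Sat: 07:03–18:38 = 11 h 35 min; less 30 min break → 11 h 5 min
Sun: 08:55–16:12 = 7 h 17 min; less 30 min break → 6 h 47 min
Total worked: 43 h 58 min = 43.97 h.
Threshold 40 h → overtime 3 h 58 min, regular 40 h 0 min.

Regular 40.00 hours, overtime 3.97 hours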